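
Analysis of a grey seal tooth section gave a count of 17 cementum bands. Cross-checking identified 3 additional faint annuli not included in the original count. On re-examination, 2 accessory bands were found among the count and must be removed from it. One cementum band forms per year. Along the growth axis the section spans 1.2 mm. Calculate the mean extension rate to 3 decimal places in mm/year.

0.067 mm/year

After corrections the count is 17 − 2 + 3 = 18 cementum bands.
1.2 mm over 18 years gives 1.2 / 18 ≈ 0.067 mm/year.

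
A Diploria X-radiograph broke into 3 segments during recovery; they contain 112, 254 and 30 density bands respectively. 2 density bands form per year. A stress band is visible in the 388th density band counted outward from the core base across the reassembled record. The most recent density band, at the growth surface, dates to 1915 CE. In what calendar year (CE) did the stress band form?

1911 CE

Total density bands = 112 + 254 + 30 = 396.
The stress band sits at density band 388 from the core base, so 396 − 388 = 8 density bands formed after it.
With 2 density bands per year, 8 / 2 = 4 years.
Counting back 4 years from 1915 CE places the stress band in 1915 − 4 = 1911 CE.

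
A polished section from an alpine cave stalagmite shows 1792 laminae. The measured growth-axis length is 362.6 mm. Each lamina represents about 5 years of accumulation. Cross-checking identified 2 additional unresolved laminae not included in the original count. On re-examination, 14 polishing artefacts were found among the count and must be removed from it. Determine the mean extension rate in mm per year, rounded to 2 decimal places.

0.04 mm per year

After corrections the count is 1792 − 14 + 2 = 1780 laminae.
Multiplying by 5 years per lamina: 1780 × 5 = 8900 years.
362.6 mm over 8900 years gives 362.6 / 8900 ≈ 0.04 mm per year.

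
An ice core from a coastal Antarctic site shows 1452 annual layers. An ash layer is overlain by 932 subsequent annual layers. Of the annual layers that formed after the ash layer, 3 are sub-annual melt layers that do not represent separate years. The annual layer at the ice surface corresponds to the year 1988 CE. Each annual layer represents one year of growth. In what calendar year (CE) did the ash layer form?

932 annual layers formed after the ash layer.
Excluding 3 false annual layers: 932 − 3 = 929.
The annual layer at the ice surface is 1988 CE, so the ash layer dates to 1988 − 929 = 1059 CE.

1059 CE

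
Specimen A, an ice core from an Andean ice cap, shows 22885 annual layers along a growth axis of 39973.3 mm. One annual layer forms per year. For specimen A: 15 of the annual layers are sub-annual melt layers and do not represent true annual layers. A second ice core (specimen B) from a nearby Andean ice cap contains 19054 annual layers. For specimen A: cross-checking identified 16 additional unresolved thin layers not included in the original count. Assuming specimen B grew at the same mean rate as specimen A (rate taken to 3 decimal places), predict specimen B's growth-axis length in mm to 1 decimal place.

Specimen A: after corrections the count is 22885 − 15 + 16 = 22886 annual layers.
A: Extension rate ≈ 39973.3 / 22886 = 1.747 mm/year.
B's length ≈ 1.747 × 19054 = 33287.3 mm.

33287.3 mm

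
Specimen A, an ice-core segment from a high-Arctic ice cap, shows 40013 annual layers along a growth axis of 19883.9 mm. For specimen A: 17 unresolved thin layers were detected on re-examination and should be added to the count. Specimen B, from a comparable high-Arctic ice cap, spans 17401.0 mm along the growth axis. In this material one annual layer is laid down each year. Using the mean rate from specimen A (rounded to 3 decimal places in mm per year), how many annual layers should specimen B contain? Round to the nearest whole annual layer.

Specimen A: adjusted count: 40013 + 17 = 40030 annual layers.
A: Mean rate = 19883.9 mm / 40030 years ≈ 0.497 mm per year.
For B, 17401.0 / 0.497 = 35012.07 years ≈ 35012 annual layers.

35012 annual layers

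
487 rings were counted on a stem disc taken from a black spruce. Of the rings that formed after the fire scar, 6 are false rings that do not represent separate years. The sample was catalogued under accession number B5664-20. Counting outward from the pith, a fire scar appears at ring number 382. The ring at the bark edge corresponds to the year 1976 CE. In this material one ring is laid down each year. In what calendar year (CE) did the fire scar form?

Between ring 382 and the bark edge there are 487 − 382 = 105 rings.
Excluding 6 false rings: 105 − 6 = 99.
1976 − 99 = 1877 CE.

1877 CE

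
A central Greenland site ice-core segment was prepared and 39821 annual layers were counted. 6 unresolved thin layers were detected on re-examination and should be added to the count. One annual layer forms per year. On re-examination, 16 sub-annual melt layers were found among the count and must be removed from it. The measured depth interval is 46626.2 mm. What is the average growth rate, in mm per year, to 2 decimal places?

Correcting the raw count gives 39821 − 16 + 6 = 39811 true annual layers.
Mean rate = 46626.2 mm / 39811 years ≈ 1.17 mm per year.

1.17 mm per year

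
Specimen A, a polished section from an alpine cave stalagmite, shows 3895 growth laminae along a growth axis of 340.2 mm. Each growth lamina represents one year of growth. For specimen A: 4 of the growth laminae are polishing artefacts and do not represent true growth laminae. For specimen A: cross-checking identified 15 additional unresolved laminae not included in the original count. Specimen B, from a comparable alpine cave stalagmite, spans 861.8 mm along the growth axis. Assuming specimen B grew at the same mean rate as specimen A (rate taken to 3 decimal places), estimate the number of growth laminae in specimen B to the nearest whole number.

9906 growth laminae

Specimen A: after corrections the count is 3895 − 4 + 15 = 3906 growth laminae.
A: 340.2 mm over 3906 years gives 340.2 / 3906 ≈ 0.087 mm/year.
Specimen B: 861.8 mm / 0.087 mm per year = 9905.75 years ≈ 9906 growth laminae.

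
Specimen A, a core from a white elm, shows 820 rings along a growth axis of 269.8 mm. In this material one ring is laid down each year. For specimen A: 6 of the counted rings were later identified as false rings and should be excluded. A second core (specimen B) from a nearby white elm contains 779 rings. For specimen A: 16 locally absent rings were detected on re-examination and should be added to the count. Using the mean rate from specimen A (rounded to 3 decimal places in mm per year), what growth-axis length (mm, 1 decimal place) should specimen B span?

Specimen A: correcting the raw count gives 820 − 6 + 16 = 830 true rings.
A: Extension rate ≈ 269.8 / 830 = 0.325 mm/yr.
For B, 0.325 mm/year × 779 years = 253.2 mm.

253.2 mm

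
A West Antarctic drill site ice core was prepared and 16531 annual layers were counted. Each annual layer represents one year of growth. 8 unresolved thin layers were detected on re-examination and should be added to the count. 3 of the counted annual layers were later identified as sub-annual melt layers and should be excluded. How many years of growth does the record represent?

16536 years

Adjusted count: 16531 − 3 + 8 = 16536 annual layers.
At one annual layer per year, that is 16536 years.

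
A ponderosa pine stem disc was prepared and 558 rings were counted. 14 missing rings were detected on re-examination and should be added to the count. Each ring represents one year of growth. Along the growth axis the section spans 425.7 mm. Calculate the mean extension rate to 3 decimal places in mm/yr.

0.744 mm/yr

Correcting the raw count gives 558 + 14 = 572 true rings.
Extension rate ≈ 425.7 / 572 = 0.744 mm/yr.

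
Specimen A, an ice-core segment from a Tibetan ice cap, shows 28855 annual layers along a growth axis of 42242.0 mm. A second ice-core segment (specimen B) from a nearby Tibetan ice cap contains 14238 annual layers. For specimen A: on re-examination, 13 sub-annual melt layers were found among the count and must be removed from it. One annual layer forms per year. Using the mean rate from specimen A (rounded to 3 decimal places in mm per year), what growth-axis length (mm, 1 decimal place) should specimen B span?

20858.7 mm

Specimen A: correcting the raw count gives 28855 − 13 = 28842 true annual layers.
A: Extension rate ≈ 42242.0 / 28842 = 1.465 mm per year.
For B, 1.465 mm/year × 14238 years = 20858.7 mm.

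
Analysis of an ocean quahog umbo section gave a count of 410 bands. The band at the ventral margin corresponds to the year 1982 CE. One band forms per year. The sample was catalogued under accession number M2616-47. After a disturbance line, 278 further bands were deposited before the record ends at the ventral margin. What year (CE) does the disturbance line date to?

1704 CE

278 bands post-date the disturbance line.
1982 − 278 = 1704 CE.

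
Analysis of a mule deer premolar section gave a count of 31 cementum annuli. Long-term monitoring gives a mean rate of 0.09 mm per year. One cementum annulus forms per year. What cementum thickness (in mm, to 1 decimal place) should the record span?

2.8 mm

The record spans 31 years at 0.09 mm per year.
Predicted length = 0.09 mm/year × 31 years = 2.8 mm.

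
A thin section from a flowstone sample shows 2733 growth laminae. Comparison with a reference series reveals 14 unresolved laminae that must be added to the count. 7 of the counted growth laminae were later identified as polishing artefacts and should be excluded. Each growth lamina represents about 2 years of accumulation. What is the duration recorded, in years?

5480 yr

True growth lamina count = 2733 − 7 + 14 = 2740.
2740 growth laminae at 2 years each span 2740 × 2 = 5480 years.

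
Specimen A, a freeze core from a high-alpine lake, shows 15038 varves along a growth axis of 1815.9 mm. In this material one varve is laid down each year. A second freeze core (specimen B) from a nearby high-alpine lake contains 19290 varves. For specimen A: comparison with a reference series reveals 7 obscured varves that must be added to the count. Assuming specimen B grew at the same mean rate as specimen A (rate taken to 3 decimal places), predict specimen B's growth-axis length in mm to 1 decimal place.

Specimen A: adjusted count: 15038 + 7 = 15045 varves.
A: 1815.9 mm over 15045 years gives 1815.9 / 15045 ≈ 0.121 mm/yr.
Length of B = 0.121 × 19290 = 2334.1 mm.

2334.1 mm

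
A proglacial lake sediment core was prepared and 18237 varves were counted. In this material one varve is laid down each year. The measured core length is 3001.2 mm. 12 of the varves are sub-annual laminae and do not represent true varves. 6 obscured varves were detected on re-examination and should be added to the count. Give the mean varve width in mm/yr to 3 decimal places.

0.165 mm/yr

Correcting the raw count gives 18237 − 12 + 6 = 18231 true varves.
Mean rate = 3001.2 mm / 18231 years ≈ 0.165 mm/yr.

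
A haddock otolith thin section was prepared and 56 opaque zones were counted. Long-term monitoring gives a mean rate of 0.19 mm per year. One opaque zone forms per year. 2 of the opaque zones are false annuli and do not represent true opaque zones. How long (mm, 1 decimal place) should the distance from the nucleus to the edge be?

10.3 mm

After corrections the count is 56 − 2 = 54 opaque zones.
Predicted length = 0.19 mm/year × 54 years = 10.3 mm.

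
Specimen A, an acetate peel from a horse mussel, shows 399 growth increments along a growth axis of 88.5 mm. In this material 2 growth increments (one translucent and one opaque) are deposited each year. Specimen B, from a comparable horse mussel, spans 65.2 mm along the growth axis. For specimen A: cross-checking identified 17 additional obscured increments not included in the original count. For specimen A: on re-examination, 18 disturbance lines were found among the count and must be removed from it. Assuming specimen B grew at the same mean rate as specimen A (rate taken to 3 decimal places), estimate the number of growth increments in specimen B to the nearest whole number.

293 growth increments

Specimen A: correcting the raw count gives 399 − 18 + 17 = 398 true growth increments.
Specimen A: with 2 growth increments per year, 398 / 2 = 199 years.
A: Extension rate ≈ 88.5 / 199 = 0.445 mm/yr.
For B, 65.2 / 0.445 = 146.52 years; at 2 growth increments per year that is 146.52 × 2 ≈ 293 growth increments.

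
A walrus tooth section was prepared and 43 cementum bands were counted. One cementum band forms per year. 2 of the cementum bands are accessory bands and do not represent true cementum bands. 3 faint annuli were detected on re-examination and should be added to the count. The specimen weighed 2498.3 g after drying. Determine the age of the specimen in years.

After corrections the count is 43 − 2 + 3 = 44 cementum bands.
With a one-to-one cementum band periodicity this is 44 years.

44 years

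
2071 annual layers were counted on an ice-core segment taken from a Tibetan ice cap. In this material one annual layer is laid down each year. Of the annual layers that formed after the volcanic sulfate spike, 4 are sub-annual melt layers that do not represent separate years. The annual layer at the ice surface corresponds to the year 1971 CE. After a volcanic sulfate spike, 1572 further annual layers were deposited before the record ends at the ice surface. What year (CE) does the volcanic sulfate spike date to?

403 CE

1572 annual layers formed after the volcanic sulfate spike.
1572 − 4 false = 1568 true annual layers after the volcanic sulfate spike.
The annual layer at the ice surface is 1971 CE, so the volcanic sulfate spike dates to 1971 − 1568 = 403 CE.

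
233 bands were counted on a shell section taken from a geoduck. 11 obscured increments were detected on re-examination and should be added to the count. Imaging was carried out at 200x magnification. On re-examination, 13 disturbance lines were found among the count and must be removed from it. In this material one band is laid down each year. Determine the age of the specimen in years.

231 years

True band count = 233 − 13 + 11 = 231.
With a one-to-one band periodicity this is 231 years.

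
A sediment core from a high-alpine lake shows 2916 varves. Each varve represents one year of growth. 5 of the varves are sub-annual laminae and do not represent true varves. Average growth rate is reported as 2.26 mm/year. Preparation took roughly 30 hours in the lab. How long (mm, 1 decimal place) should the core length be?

6578.9 mm

Adjusted count: 2916 − 5 = 2911 varves.
2911 years at 2.26 mm/year gives 2.26 × 2911 = 6578.9 mm.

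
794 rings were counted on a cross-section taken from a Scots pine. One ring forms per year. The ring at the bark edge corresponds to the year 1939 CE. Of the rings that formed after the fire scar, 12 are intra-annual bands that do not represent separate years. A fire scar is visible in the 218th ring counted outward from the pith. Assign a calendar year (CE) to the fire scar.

1375 CE

Between ring 218 and the bark edge there are 794 − 218 = 576 rings.
Removing the 12 false rings leaves 576 − 12 = 564 true rings beyond the fire scar.
1939 − 564 = 1375 CE.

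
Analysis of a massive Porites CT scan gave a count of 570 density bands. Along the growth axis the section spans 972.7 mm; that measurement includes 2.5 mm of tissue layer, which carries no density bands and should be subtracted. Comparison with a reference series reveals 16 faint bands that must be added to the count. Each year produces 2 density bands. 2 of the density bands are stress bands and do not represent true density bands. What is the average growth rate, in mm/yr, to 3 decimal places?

3.323 mm/yr

Adjusted count: 570 − 2 + 16 = 584 density bands.
With 2 density bands per year, 584 / 2 = 292 years.
Removing the 2.5 mm offcut leaves 972.7 − 2.5 = 970.2 mm.
Mean rate = 970.2 mm / 292 years ≈ 3.323 mm/yr.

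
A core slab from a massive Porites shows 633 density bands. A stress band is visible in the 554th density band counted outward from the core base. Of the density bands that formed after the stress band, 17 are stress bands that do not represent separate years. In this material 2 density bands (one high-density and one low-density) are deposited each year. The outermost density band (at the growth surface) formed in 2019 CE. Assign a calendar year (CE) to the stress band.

The stress band sits at density band 554 from the core base, so 633 − 554 = 79 density bands formed after it.
79 − 17 false = 62 true density bands after the stress band.
Dividing by 2 density bands per year: 62 / 2 = 31 years.
2019 − 31 = 1988 CE.

1988 CE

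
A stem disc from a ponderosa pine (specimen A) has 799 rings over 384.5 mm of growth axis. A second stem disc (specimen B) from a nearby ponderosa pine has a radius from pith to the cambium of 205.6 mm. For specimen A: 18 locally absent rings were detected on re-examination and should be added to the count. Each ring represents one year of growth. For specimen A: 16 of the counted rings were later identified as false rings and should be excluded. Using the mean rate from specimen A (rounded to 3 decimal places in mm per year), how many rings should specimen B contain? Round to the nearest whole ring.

Specimen A: after corrections the count is 799 − 16 + 18 = 801 rings.
A: Mean rate = 384.5 mm / 801 years ≈ 0.480 mm per year.
B spans 205.6 / 0.480 = 428.33 years ≈ 428 rings.

428 rings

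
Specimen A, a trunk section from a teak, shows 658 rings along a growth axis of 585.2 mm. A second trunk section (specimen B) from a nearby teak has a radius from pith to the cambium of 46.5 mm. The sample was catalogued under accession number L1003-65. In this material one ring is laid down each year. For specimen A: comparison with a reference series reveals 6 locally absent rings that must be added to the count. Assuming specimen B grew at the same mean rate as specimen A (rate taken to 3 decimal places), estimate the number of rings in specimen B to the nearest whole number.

Specimen A: correcting the raw count gives 658 + 6 = 664 true rings.
A: Extension rate ≈ 585.2 / 664 = 0.881 mm per year.
For B, 46.5 / 0.881 = 52.78 years ≈ 53 rings.

53 rings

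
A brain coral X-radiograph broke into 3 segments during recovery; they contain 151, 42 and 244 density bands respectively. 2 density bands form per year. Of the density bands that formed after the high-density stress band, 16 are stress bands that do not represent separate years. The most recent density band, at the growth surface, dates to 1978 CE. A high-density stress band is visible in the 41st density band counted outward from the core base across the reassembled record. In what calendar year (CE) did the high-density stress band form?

Total density bands = 151 + 42 + 244 = 437.
437 − 41 = 396 density bands lie beyond the high-density stress band toward the growth surface.
396 − 16 false = 380 true density bands after the high-density stress band.
Dividing by 2 density bands per year: 380 / 2 = 190 years.
1978 − 190 = 1788 CE.

1788 CE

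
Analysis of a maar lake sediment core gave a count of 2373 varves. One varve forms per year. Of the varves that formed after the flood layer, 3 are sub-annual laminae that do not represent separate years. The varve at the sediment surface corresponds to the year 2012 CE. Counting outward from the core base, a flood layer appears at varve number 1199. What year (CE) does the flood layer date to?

841 CE

The flood layer sits at varve 1199 from the core base, so 2373 − 1199 = 1174 varves formed after it.
Removing the 3 false varves leaves 1174 − 3 = 1171 true varves beyond the flood layer.
2012 − 1171 = 841 CE.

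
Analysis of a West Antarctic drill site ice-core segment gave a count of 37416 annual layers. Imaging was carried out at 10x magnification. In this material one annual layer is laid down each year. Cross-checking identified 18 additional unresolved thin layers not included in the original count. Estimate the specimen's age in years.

After corrections the count is 37416 + 18 = 37434 annual layers.
At one annual layer per year, that is 37434 years.

37434 years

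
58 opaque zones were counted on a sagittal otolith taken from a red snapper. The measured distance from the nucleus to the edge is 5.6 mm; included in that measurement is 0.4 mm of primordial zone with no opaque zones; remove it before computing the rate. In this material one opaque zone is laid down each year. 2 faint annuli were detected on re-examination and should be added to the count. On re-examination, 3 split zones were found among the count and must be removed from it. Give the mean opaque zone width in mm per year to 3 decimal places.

0.091 mm per year

Correcting the raw count gives 58 − 3 + 2 = 57 true opaque zones.
The growth record spans 5.6 − 0.4 = 5.2 mm.
Mean rate = 5.2 mm / 57 years ≈ 0.091 mm per year.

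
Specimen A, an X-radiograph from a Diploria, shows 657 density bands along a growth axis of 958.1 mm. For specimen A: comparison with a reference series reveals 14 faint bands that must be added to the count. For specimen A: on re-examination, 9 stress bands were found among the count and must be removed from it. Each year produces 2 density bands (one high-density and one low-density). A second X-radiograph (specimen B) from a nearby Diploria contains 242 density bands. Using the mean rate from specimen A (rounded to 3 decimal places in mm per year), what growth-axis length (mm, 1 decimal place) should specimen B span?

350.3 mm

Specimen A: true density band count = 657 − 9 + 14 = 662.
Specimen A: with 2 density bands per year, 662 / 2 = 331 years.
A: Mean rate = 958.1 mm / 331 years ≈ 2.895 mm/yr.
Specimen B: dividing by 2 density bands per year: 242 / 2 = 121 years. Length of B = 2.895 × 121 = 350.3 mm.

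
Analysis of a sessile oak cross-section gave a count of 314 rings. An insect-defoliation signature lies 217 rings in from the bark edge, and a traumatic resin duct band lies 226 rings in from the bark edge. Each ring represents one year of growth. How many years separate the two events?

226 − 217 = 9 rings lie between the two events.
One ring per year makes the interval 9 years.

9 years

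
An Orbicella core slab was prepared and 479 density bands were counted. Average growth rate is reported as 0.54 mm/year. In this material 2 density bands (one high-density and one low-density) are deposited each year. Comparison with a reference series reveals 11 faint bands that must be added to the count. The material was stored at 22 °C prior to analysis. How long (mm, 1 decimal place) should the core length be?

132.3 mm

After corrections the count is 479 + 11 = 490 density bands.
With 2 density bands per year, 490 / 2 = 245 years.
Predicted length = 0.54 mm/year × 245 years = 132.3 mm.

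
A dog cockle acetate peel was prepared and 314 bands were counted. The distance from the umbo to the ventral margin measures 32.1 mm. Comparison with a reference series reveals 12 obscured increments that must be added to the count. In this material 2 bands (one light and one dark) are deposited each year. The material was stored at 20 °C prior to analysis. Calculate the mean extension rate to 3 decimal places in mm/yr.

0.197 mm/yr

Adjusted count: 314 + 12 = 326 bands.
With 2 bands per year, 326 / 2 = 163 years.
32.1 mm over 163 years gives 32.1 / 163 ≈ 0.197 mm/yr.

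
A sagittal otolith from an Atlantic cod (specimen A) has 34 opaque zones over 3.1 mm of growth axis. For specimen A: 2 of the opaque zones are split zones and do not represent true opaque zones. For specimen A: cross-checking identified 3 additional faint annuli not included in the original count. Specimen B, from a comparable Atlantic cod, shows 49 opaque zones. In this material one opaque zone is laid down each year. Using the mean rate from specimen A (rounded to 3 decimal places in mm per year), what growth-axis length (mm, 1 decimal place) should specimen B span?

4.4 mm

Specimen A: after corrections the count is 34 − 2 + 3 = 35 opaque zones.
A: 3.1 mm over 35 years gives 3.1 / 35 ≈ 0.089 mm per year.
Length of B = 0.089 × 49 = 4.4 mm.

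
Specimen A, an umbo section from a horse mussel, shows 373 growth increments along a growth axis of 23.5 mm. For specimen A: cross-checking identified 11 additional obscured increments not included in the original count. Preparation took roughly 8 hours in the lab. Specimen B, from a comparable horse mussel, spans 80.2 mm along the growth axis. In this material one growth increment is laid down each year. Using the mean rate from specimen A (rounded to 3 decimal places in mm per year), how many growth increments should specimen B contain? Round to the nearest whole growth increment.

Specimen A: adjusted count: 373 + 11 = 384 growth increments.
A: Mean rate = 23.5 mm / 384 years ≈ 0.061 mm per year.
B spans 80.2 / 0.061 = 1314.75 years ≈ 1315 growth increments.

1315 growth increments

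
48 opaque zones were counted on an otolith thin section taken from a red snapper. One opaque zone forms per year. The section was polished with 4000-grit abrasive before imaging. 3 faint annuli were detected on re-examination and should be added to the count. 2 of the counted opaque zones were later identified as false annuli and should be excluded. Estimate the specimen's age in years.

49 years

After corrections the count is 48 − 2 + 3 = 49 opaque zones.
One opaque zone per year makes the duration 49 years.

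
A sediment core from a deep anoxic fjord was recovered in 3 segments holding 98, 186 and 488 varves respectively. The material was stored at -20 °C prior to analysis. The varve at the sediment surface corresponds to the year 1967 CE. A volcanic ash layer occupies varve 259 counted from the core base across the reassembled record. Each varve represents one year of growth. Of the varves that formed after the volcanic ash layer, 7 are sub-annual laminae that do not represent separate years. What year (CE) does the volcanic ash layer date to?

Total varves = 98 + 186 + 488 = 772.
772 − 259 = 513 varves lie beyond the volcanic ash layer toward the sediment surface.
513 − 7 false = 506 true varves after the volcanic ash layer.
Counting back 506 years from 1967 CE places the volcanic ash layer in 1967 − 506 = 1461 CE.

1461 CE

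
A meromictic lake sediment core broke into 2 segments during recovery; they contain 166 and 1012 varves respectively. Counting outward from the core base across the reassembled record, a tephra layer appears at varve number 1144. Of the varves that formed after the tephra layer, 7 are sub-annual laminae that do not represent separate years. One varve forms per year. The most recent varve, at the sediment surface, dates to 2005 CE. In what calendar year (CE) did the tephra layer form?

1978 CE

Total varves = 166 + 1012 = 1178.
1178 − 1144 = 34 varves lie beyond the tephra layer toward the sediment surface.
Excluding 7 false varves: 34 − 7 = 27.
2005 − 27 = 1978 CE.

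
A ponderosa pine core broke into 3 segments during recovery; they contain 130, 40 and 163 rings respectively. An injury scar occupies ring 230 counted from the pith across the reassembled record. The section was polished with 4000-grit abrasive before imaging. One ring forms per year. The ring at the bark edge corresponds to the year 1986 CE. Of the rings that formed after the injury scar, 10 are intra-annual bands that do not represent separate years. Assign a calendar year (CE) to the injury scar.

Total rings = 130 + 40 + 163 = 333.
The injury scar sits at ring 230 from the pith, so 333 − 230 = 103 rings formed after it.
Removing the 10 false rings leaves 103 − 10 = 93 true rings beyond the injury scar.
Counting back 93 years from 1986 CE places the injury scar in 1986 − 93 = 1893 CE.

1893 CE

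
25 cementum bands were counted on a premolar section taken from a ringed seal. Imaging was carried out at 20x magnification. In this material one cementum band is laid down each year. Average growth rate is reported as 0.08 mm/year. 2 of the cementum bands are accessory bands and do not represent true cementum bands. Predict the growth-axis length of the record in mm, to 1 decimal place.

True cementum band count = 25 − 2 = 23.
Predicted length = 0.08 mm/year × 23 years = 1.8 mm.

1.8 mm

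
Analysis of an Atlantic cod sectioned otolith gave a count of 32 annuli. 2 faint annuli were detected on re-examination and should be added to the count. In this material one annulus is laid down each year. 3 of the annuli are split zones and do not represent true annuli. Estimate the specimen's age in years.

31 years

Adjusted count: 32 − 3 + 2 = 31 annuli.
One annulus per year makes the duration 31 years.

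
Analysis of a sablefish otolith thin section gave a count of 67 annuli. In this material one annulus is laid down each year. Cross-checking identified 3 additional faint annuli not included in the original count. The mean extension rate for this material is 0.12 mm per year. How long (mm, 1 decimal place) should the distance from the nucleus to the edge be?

Correcting the raw count gives 67 + 3 = 70 true annuli.
Predicted length = 0.12 mm/year × 70 years = 8.4 mm.

8.4 mm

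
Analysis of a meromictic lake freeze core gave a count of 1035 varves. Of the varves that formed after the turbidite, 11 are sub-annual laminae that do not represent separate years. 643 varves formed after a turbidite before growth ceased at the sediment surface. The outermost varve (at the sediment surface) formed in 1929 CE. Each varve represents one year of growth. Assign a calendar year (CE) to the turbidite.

1297 CE

There are 643 varves younger than the turbidite.
Removing the 11 false varves leaves 643 − 11 = 632 true varves beyond the turbidite.
The varve at the sediment surface is 1929 CE, so the turbidite dates to 1929 − 632 = 1297 CE.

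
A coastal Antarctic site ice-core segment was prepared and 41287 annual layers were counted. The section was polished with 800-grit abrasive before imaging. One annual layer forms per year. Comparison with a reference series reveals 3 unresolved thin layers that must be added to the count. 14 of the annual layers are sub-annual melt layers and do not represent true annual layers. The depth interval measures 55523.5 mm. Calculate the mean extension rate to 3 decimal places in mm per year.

Adjusted count: 41287 − 14 + 3 = 41276 annual layers.
Extension rate ≈ 55523.5 / 41276 = 1.345 mm per year.

1.345 mm per year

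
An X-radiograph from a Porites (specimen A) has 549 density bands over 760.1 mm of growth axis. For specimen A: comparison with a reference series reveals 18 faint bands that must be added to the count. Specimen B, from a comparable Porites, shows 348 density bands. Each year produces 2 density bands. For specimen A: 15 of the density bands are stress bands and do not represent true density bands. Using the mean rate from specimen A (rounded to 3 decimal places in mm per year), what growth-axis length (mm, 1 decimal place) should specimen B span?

479.2 mm

Specimen A: true density band count = 549 − 15 + 18 = 552.
Specimen A: dividing by 2 density bands per year: 552 / 2 = 276 years.
A: Extension rate ≈ 760.1 / 276 = 2.754 mm/yr.
Specimen B: 348 density bands at 2 per year is 348 / 2 = 174 years. Length of B = 2.754 × 174 = 479.2 mm.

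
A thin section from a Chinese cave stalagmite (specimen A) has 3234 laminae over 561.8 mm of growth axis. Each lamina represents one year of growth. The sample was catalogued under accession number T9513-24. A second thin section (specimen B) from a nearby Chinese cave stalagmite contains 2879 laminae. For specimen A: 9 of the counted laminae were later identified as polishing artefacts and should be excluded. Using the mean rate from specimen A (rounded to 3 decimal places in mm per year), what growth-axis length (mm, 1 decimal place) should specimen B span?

Specimen A: adjusted count: 3234 − 9 = 3225 laminae.
A: Extension rate ≈ 561.8 / 3225 = 0.174 mm/yr.
Length of B = 0.174 × 2879 = 500.9 mm.

500.9 mm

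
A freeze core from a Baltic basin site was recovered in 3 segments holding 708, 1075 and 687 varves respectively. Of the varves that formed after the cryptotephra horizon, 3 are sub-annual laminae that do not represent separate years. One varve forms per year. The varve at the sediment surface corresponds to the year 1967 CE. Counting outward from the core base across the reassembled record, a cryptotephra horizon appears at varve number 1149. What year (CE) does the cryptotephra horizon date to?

Total varves = 708 + 1075 + 687 = 2470.
2470 − 1149 = 1321 varves lie beyond the cryptotephra horizon toward the sediment surface.
Excluding 3 false varves: 1321 − 3 = 1318.
Counting back 1318 years from 1967 CE places the cryptotephra horizon in 1967 − 1318 = 649 CE.

649 CE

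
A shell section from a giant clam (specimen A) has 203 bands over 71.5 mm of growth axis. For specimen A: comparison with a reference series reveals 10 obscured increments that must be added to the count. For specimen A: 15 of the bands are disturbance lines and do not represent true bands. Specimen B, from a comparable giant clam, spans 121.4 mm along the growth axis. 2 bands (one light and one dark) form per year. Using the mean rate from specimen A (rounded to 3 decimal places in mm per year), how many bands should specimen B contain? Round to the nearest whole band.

336 bands

Specimen A: adjusted count: 203 − 15 + 10 = 198 bands.
Specimen A: dividing by 2 bands per year: 198 / 2 = 99 years.
A: Mean rate = 71.5 mm / 99 years ≈ 0.722 mm/yr.
B spans 121.4 / 0.722 = 168.14 years; at 2 bands per year that is 168.14 × 2 ≈ 336 bands.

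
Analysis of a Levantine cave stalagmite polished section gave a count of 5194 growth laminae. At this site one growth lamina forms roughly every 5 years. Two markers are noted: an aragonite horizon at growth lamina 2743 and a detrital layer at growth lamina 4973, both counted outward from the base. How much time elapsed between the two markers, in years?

11150 years

The two markers are separated by 4973 − 2743 = 2230 growth laminae.
2230 growth laminae at 5 years each span 2230 × 5 = 11150 years.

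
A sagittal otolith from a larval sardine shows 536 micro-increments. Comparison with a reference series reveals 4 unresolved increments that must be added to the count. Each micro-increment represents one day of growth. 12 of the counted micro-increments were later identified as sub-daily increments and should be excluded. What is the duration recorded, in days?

528 days

Correcting the raw count gives 536 − 12 + 4 = 528 true micro-increments.
With a one-to-one micro-increment periodicity this is 528 days.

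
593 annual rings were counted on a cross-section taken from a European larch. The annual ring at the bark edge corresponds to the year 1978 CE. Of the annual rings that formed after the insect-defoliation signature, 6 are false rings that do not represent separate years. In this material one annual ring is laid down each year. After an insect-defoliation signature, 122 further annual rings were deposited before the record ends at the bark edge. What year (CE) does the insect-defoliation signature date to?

122 annual rings formed after the insect-defoliation signature.
122 − 6 false = 116 true annual rings after the insect-defoliation signature.
Counting back 116 years from 1978 CE places the insect-defoliation signature in 1978 − 116 = 1862 CE.

1862 CE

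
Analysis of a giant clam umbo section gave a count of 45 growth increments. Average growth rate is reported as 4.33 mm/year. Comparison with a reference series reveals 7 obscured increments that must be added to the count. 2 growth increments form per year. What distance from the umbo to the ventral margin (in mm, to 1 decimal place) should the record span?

112.6 mm

Correcting the raw count gives 45 + 7 = 52 true growth increments.
With 2 growth increments per year, 52 / 2 = 26 years.
Length ≈ 4.33 × 26 = 112.6 mm.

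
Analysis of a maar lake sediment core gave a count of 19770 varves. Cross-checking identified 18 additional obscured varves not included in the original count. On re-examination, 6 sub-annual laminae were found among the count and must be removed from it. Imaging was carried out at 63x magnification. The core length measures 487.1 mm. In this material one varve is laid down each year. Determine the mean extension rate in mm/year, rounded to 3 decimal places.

Correcting the raw count gives 19770 − 6 + 18 = 19782 true varves.
Extension rate ≈ 487.1 / 19782 = 0.025 mm/year.

0.025 mm/year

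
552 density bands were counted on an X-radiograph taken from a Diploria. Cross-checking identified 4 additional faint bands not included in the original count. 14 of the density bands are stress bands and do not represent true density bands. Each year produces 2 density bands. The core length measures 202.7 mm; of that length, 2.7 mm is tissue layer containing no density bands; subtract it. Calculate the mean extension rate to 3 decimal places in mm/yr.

Correcting the raw count gives 552 − 14 + 4 = 542 true density bands.
With 2 density bands per year, 542 / 2 = 271 years.
Net length = 202.7 − 2.7 = 200.0 mm.
200.0 mm over 271 years gives 200.0 / 271 ≈ 0.738 mm/yr.

0.738 mm/yr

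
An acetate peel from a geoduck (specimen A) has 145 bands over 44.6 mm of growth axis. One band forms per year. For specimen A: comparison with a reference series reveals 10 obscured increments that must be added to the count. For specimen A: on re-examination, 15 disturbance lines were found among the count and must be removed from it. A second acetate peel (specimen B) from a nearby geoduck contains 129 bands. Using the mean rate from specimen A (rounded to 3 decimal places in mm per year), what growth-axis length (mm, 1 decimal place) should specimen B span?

41.2 mm

Specimen A: after corrections the count is 145 − 15 + 10 = 140 bands.
A: Mean rate = 44.6 mm / 140 years ≈ 0.319 mm/yr.
B's length ≈ 0.319 × 129 = 41.2 mm.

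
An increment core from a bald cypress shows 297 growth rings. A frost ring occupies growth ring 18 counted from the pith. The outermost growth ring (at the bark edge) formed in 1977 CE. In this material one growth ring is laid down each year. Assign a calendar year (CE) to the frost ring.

Between growth ring 18 and the bark edge there are 297 − 18 = 279 growth rings.
1977 − 279 = 1698 CE.

1698 CE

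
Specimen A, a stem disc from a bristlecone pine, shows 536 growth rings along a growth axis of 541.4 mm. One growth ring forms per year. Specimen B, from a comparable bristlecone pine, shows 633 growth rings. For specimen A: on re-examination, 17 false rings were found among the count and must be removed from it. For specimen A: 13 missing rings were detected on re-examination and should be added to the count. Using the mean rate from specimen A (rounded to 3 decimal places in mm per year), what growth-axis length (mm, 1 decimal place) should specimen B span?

644.4 mm

Specimen A: correcting the raw count gives 536 − 17 + 13 = 532 true growth rings.
A: Mean rate = 541.4 mm / 532 years ≈ 1.018 mm per year.
B's length ≈ 1.018 × 633 = 644.4 mm.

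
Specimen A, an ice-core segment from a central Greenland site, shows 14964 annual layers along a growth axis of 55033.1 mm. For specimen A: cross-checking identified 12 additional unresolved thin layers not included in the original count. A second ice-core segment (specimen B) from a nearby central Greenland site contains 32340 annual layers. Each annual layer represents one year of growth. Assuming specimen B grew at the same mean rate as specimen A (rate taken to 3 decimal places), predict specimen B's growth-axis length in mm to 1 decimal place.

118849.5 mm

Specimen A: true annual layer count = 14964 + 12 = 14976.
A: 55033.1 mm over 14976 years gives 55033.1 / 14976 ≈ 3.675 mm/yr.
Length of B = 3.675 × 32340 = 118849.5 mm.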